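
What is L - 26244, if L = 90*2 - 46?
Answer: -26110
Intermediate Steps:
L = 134 (L = 180 - 46 = 134)
L - 26244 = 134 - 26244 = -26110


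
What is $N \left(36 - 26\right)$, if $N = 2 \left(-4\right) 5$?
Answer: $-400$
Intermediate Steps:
$N = -40$ ($N = \left(-8\right) 5 = -40$)
$N \left(36 - 26\right) = - 40 \left(36 - 26\right) = \left(-40\right) 10 = -400$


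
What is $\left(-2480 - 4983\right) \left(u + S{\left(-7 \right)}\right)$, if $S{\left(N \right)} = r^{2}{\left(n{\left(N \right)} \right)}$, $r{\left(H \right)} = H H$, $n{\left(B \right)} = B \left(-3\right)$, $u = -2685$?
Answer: $-1431373548$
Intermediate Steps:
$n{\left(B \right)} = - 3 B$
$r{\left(H \right)} = H^{2}$
$S{\left(N \right)} = 81 N^{4}$ ($S{\left(N \right)} = \left(\left(- 3 N\right)^{2}\right)^{2} = \left(9 N^{2}\right)^{2} = 81 N^{4}$)
$\left(-2480 - 4983\right) \left(u + S{\left(-7 \right)}\right) = \left(-2480 - 4983\right) \left(-2685 + 81 \left(-7\right)^{4}\right) = - 7463 \left(-2685 + 81 \cdot 2401\right) = - 7463 \left(-2685 + 194481\right) = \left(-7463\right) 191796 = -1431373548$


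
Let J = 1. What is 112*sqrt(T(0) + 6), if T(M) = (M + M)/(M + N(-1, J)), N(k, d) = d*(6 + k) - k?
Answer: 112*sqrt(6) ≈ 274.34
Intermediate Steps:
N(k, d) = -k + d*(6 + k)
T(M) = 2*M/(6 + M) (T(M) = (M + M)/(M + (-1*(-1) + 6*1 + 1*(-1))) = (2*M)/(M + (1 + 6 - 1)) = (2*M)/(M + 6) = (2*M)/(6 + M) = 2*M/(6 + M))
112*sqrt(T(0) + 6) = 112*sqrt(2*0/(6 + 0) + 6) = 112*sqrt(2*0/6 + 6) = 112*sqrt(2*0*(1/6) + 6) = 112*sqrt(0 + 6) = 112*sqrt(6)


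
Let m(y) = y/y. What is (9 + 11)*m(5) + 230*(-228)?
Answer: -52420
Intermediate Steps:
m(y) = 1
(9 + 11)*m(5) + 230*(-228) = (9 + 11)*1 + 230*(-228) = 20*1 - 52440 = 20 - 52440 = -52420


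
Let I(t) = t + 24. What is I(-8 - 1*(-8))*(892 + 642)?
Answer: 36816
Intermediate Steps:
I(t) = 24 + t
I(-8 - 1*(-8))*(892 + 642) = (24 + (-8 - 1*(-8)))*(892 + 642) = (24 + (-8 + 8))*1534 = (24 + 0)*1534 = 24*1534 = 36816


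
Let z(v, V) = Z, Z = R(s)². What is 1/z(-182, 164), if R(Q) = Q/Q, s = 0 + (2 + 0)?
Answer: 1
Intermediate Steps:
s = 2 (s = 0 + 2 = 2)
R(Q) = 1
Z = 1 (Z = 1² = 1)
z(v, V) = 1
1/z(-182, 164) = 1/1 = 1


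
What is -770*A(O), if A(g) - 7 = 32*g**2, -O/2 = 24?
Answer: -56775950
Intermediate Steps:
O = -48 (O = -2*24 = -48)
A(g) = 7 + 32*g**2
-770*A(O) = -770*(7 + 32*(-48)**2) = -770*(7 + 32*2304) = -770*(7 + 73728) = -770*73735 = -56775950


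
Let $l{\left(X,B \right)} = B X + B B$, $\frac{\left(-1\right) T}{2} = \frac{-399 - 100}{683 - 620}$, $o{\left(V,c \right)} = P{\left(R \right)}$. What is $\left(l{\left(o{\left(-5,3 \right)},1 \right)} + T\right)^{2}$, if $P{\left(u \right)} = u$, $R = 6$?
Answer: $\frac{2070721}{3969} \approx 521.72$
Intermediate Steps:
$o{\left(V,c \right)} = 6$
$T = \frac{998}{63}$ ($T = - 2 \frac{-399 - 100}{683 - 620} = - 2 \left(- \frac{499}{63}\right) = - 2 \left(\left(-499\right) \frac{1}{63}\right) = \left(-2\right) \left(- \frac{499}{63}\right) = \frac{998}{63} \approx 15.841$)
$l{\left(X,B \right)} = B^{2} + B X$ ($l{\left(X,B \right)} = B X + B^{2} = B^{2} + B X$)
$\left(l{\left(o{\left(-5,3 \right)},1 \right)} + T\right)^{2} = \left(1 \left(1 + 6\right) + \frac{998}{63}\right)^{2} = \left(1 \cdot 7 + \frac{998}{63}\right)^{2} = \left(7 + \frac{998}{63}\right)^{2} = \left(\frac{1439}{63}\right)^{2} = \frac{2070721}{3969}$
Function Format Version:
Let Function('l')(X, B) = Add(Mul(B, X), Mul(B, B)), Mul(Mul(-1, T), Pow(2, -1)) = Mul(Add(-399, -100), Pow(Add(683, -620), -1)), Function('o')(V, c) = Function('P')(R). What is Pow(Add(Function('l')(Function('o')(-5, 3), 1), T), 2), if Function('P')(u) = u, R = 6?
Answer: Rational(2070721, 3969) ≈ 521.72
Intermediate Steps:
Function('o')(V, c) = 6
T = Rational(998, 63) (T = Mul(-2, Mul(Add(-399, -100), Pow(Add(683, -620), -1))) = Mul(-2, Mul(-499, Pow(63, -1))) = Mul(-2, Mul(-499, Rational(1, 63))) = Mul(-2, Rational(-499, 63)) = Rational(998, 63) ≈ 15.841)
Function('l')(X, B) = Add(Pow(B, 2), Mul(B, X)) (Function('l')(X, B) = Add(Mul(B, X), Pow(B, 2)) = Add(Pow(B, 2), Mul(B, X)))
Pow(Add(Function('l')(Function('o')(-5, 3), 1), T), 2) = Pow(Add(Mul(1, Add(1, 6)), Rational(998, 63)), 2) = Pow(Add(Mul(1, 7), Rational(998, 63)), 2) = Pow(Add(7, Rational(998, 63)), 2) = Pow(Rational(1439, 63), 2) = Rational(2070721, 3969)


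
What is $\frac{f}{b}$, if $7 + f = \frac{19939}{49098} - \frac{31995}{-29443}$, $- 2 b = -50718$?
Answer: $- \frac{7961192411}{36658778026626} \approx -0.00021717$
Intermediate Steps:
$b = 25359$ ($b = \left(- \frac{1}{2}\right) \left(-50718\right) = 25359$)
$f = - \frac{7961192411}{1445592414}$ ($f = -7 + \left(\frac{19939}{49098} - \frac{31995}{-29443}\right) = -7 + \left(19939 \cdot \frac{1}{49098} - - \frac{31995}{29443}\right) = -7 + \left(\frac{19939}{49098} + \frac{31995}{29443}\right) = -7 + \frac{2157954487}{1445592414} = - \frac{7961192411}{1445592414} \approx -5.5072$)
$\frac{f}{b} = - \frac{7961192411}{1445592414 \cdot 25359} = \left(- \frac{7961192411}{1445592414}\right) \frac{1}{25359} = - \frac{7961192411}{36658778026626}$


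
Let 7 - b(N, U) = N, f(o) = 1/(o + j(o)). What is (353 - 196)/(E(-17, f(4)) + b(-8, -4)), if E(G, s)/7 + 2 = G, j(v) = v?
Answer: -157/118 ≈ -1.3305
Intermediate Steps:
f(o) = 1/(2*o) (f(o) = 1/(o + o) = 1/(2*o))
b(N, U) = 7 - N
E(G, s) = -14 + 7*G
(353 - 196)/(E(-17, f(4)) + b(-8, -4)) = (353 - 196)/((-14 + 7*(-17)) + (7 - 1*(-8))) = 157/((-14 - 119) + (7 + 8)) = 157/(-133 + 15) = 157/(-118) = 157*(-1/118) = -157/118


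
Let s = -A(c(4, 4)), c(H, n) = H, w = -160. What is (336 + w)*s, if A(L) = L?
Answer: -704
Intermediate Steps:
s = -4 (s = -1*4 = -4)
(336 + w)*s = (336 - 160)*(-4) = 176*(-4) = -704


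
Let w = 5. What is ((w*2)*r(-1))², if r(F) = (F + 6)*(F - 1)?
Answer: 10000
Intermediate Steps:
r(F) = (-1 + F)*(6 + F) (r(F) = (6 + F)*(-1 + F) = (-1 + F)*(6 + F))
((w*2)*r(-1))² = ((5*2)*(-6 + (-1)² + 5*(-1)))² = (10*(-6 + 1 - 5))² = (10*(-10))² = (-100)² = 10000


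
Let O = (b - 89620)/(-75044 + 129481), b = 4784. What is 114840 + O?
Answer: 6251460244/54437 ≈ 1.1484e+5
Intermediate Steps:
O = -84836/54437 (O = (4784 - 89620)/(-75044 + 129481) = -84836/54437 ≈ -1.5584)
114840 + O = 114840 - 84836/54437 = 6251460244/54437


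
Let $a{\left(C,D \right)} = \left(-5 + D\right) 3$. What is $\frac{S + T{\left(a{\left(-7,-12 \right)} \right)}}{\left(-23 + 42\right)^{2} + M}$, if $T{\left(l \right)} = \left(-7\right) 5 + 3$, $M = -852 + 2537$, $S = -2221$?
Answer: $- \frac{751}{682} \approx -1.1012$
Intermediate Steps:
$a{\left(C,D \right)} = -15 + 3 D$
$M = 1685$
$T{\left(l \right)} = -32$ ($T{\left(l \right)} = -35 + 3 = -32$)
$\frac{S + T{\left(a{\left(-7,-12 \right)} \right)}}{\left(-23 + 42\right)^{2} + M} = \frac{-2221 - 32}{\left(-23 + 42\right)^{2} + 1685} = - \frac{2253}{19^{2} + 1685} = - \frac{2253}{361 + 1685} = - \frac{2253}{2046} = \left(-2253\right) \frac{1}{2046} = - \frac{751}{682}$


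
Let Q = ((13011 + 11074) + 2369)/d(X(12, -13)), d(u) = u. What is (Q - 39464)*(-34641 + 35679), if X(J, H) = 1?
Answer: -13504380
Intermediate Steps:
Q = 26454 (Q = ((13011 + 11074) + 2369)/1 = (24085 + 2369)*1 = 26454*1 = 26454)
(Q - 39464)*(-34641 + 35679) = (26454 - 39464)*(-34641 + 35679) = -13010*1038 = -13504380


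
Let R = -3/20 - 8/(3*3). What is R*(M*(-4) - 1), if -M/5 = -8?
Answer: 30107/180 ≈ 167.26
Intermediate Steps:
M = 40 (M = -5*(-8) = 40)
R = -187/180 (R = -3*1/20 - 8/9 = -3/20 - 8*⅑ = -3/20 - 8/9 = -187/180 ≈ -1.0389)
R*(M*(-4) - 1) = -187*(40*(-4) - 1)/180 = -187*(-160 - 1)/180 = -187/180*(-161) = 30107/180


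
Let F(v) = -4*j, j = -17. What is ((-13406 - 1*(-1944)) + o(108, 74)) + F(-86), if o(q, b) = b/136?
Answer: -774755/68 ≈ -11393.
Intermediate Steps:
F(v) = 68 (F(v) = -4*(-17) = 68)
o(q, b) = b/136 (o(q, b) = b*(1/136) = b/136)
((-13406 - 1*(-1944)) + o(108, 74)) + F(-86) = ((-13406 - 1*(-1944)) + (1/136)*74) + 68 = ((-13406 + 1944) + 37/68) + 68 = (-11462 + 37/68) + 68 = -779379/68 + 68 = -774755/68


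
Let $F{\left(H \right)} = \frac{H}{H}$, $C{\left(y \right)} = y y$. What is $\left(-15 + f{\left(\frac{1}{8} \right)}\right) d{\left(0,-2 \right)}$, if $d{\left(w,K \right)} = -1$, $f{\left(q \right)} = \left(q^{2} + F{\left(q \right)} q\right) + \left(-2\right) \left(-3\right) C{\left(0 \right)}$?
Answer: $\frac{951}{64} \approx 14.859$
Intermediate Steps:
$C{\left(y \right)} = y^{2}$
$F{\left(H \right)} = 1$
$f{\left(q \right)} = q + q^{2}$ ($f{\left(q \right)} = \left(q^{2} + 1 q\right) + \left(-2\right) \left(-3\right) 0^{2} = \left(q^{2} + q\right) + 6 \cdot 0 = \left(q + q^{2}\right) + 0 = q + q^{2}$)
$\left(-15 + f{\left(\frac{1}{8} \right)}\right) d{\left(0,-2 \right)} = \left(-15 + \frac{1 + \frac{1}{8}}{8}\right) \left(-1\right) = \left(-15 + \frac{1}{8} \cdot \frac{9}{8}\right) \left(-1\right) = \left(-15 + \frac{9}{64}\right) \left(-1\right) = \left(- \frac{951}{64}\right) \left(-1\right) = \frac{951}{64}$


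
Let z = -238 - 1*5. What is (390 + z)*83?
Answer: 12201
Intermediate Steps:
z = -243 (z = -238 - 5 = -243)
(390 + z)*83 = (390 - 243)*83 = 147*83 = 12201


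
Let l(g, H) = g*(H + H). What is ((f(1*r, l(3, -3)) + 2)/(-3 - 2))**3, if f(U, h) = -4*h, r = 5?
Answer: -405224/125 ≈ -3241.8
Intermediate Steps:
l(g, H) = 2*H*g (l(g, H) = g*(2*H) = 2*H*g)
((f(1*r, l(3, -3)) + 2)/(-3 - 2))**3 = ((-8*(-3)*3 + 2)/(-3 - 2))**3 = ((-4*(-18) + 2)/(-5))**3 = ((72 + 2)*(-1/5))**3 = (74*(-1/5))**3 = (-74/5)**3 = -405224/125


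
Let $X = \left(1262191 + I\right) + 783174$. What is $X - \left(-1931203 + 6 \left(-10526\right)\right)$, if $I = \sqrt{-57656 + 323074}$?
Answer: $4039724 + \sqrt{265418} \approx 4.0402 \cdot 10^{6}$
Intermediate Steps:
$I = \sqrt{265418} \approx 515.19$
$X = 2045365 + \sqrt{265418}$ ($X = \left(1262191 + \sqrt{265418}\right) + 783174 = 2045365 + \sqrt{265418} \approx 2.0459 \cdot 10^{6}$)
$X - \left(-1931203 + 6 \left(-10526\right)\right) = \left(2045365 + \sqrt{265418}\right) - \left(-1931203 + 6 \left(-10526\right)\right) = \left(2045365 + \sqrt{265418}\right) - \left(-1931203 - 63156\right) = \left(2045365 + \sqrt{265418}\right) - -1994359 = \left(2045365 + \sqrt{265418}\right) + 1994359 = 4039724 + \sqrt{265418}$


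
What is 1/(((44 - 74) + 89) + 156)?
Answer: 1/215 ≈ 0.0046512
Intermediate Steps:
1/(((44 - 74) + 89) + 156) = 1/((-30 + 89) + 156) = 1/(59 + 156) = 1/215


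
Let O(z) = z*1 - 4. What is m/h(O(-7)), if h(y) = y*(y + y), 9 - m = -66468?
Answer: 66477/242 ≈ 274.70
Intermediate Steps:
m = 66477 (m = 9 - 1*(-66468) = 9 + 66468 = 66477)
O(z) = -4 + z (O(z) = z - 4 = -4 + z)
h(y) = 2*y² (h(y) = y*(2*y) = 2*y²)
m/h(O(-7)) = 66477/((2*(-4 - 7)²)) = 66477/((2*(-11)²)) = 66477/((2*121)) = 66477/242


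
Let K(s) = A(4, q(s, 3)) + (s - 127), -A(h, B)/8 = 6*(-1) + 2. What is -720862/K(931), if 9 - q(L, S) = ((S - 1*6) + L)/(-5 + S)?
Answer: -360431/418 ≈ -862.28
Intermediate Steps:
q(L, S) = 9 - (-6 + L + S)/(-5 + S) (q(L, S) = 9 - ((S - 1*6) + L)/(-5 + S) = 9 - ((S - 6) + L)/(-5 + S) = 9 - ((-6 + S) + L)/(-5 + S) = 9 - (-6 + L + S)/(-5 + S))
A(h, B) = 32 (A(h, B) = -8*(6*(-1) + 2) = -8*(-6 + 2) = -8*(-4) = 32)
K(s) = -95 + s (K(s) = 32 + (s - 127) = 32 + (-127 + s) = -95 + s)
-720862/K(931) = -720862/(-95 + 931) = -720862/836 = -720862*1/836 = -360431/418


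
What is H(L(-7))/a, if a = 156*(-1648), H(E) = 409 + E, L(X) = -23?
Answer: -193/128544 ≈ -0.0015014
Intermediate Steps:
a = -257088
H(L(-7))/a = (409 - 23)/(-257088) = 386*(-1/257088) = -193/128544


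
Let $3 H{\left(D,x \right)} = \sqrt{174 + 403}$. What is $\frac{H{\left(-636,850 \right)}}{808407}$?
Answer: $\frac{\sqrt{577}}{2425221} \approx 9.9046 \cdot 10^{-6}$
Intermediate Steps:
$H{\left(D,x \right)} = \frac{\sqrt{577}}{3}$ ($H{\left(D,x \right)} = \frac{\sqrt{174 + 403}}{3} = \frac{\sqrt{577}}{3}$)
$\frac{H{\left(-636,850 \right)}}{808407} = \frac{\frac{1}{3} \sqrt{577}}{808407} = \frac{\sqrt{577}}{3} \cdot \frac{1}{808407} = \frac{\sqrt{577}}{2425221}$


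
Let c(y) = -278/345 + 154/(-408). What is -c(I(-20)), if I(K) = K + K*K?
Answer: 9253/7820 ≈ 1.1832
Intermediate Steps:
I(K) = K + K**2
c(y) = -9253/7820 (c(y) = -278*1/345 + 154*(-1/408) = -278/345 - 77/204 = -9253/7820)
-c(I(-20)) = -1*(-9253/7820) = 9253/7820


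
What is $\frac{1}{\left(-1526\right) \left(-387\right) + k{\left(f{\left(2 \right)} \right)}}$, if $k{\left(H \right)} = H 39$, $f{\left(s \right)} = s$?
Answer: $\frac{1}{590640} \approx 1.6931 \cdot 10^{-6}$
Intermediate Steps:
$k{\left(H \right)} = 39 H$
$\frac{1}{\left(-1526\right) \left(-387\right) + k{\left(f{\left(2 \right)} \right)}} = \frac{1}{\left(-1526\right) \left(-387\right) + 39 \cdot 2} = \frac{1}{590562 + 78} = \frac{1}{590640}$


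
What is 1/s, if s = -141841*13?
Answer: -1/1843933 ≈ -5.4232e-7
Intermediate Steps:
s = -1843933
1/s = 1/(-1843933) = -1/1843933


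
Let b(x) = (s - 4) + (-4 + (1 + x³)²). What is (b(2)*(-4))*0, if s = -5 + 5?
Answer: 0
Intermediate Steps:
s = 0
b(x) = -8 + (1 + x³)² (b(x) = (0 - 4) + (-4 + (1 + x³)²) = -4 + (-4 + (1 + x³)²) = -8 + (1 + x³)²)
(b(2)*(-4))*0 = ((-8 + (1 + 2³)²)*(-4))*0 = ((-8 + (1 + 8)²)*(-4))*0 = ((-8 + 9²)*(-4))*0 = ((-8 + 81)*(-4))*0 = (73*(-4))*0 = -292*0 = 0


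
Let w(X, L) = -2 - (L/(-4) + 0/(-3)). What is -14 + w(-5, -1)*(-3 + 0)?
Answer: -29/4 ≈ -7.2500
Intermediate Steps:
w(X, L) = -2 + L/4 (w(X, L) = -2 - (L*(-1/4) + 0*(-1/3)) = -2 - (-L/4 + 0) = -2 - (-1)*L/4 = -2 + L/4)
-14 + w(-5, -1)*(-3 + 0) = -14 + (-2 + (1/4)*(-1))*(-3 + 0) = -14 + (-2 - 1/4)*(-3) = -14 - 9/4*(-3) = -14 + 27/4 = -29/4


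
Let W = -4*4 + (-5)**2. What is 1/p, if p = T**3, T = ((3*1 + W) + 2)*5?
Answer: 1/343000 ≈ 2.9155e-6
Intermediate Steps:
W = 9 (W = -16 + 25 = 9)
T = 70 (T = ((3*1 + 9) + 2)*5 = ((3 + 9) + 2)*5 = (12 + 2)*5 = 14*5 = 70)
p = 343000 (p = 70**3 = 343000)
1/p = 1/343000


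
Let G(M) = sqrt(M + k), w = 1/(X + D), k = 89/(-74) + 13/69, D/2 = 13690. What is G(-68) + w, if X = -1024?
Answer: 1/26356 + I*sqrt(1799288022)/5106 ≈ 3.7942e-5 + 8.3075*I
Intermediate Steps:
D = 27380 (D = 2*13690 = 27380)
k = -5179/5106 (k = 89*(-1/74) + 13*(1/69) = -89/74 + 13/69 = -5179/5106 ≈ -1.0143)
w = 1/26356 (w = 1/(-1024 + 27380) = 1/26356 ≈ 3.7942e-5)
G(M) = sqrt(-5179/5106 + M) (G(M) = sqrt(M - 5179/5106) = sqrt(-5179/5106 + M))
G(-68) + w = sqrt(-26443974 + 26071236*(-68))/5106 + 1/26356 = sqrt(-26443974 - 1772844048)/5106 + 1/26356 = sqrt(-1799288022)/5106 + 1/26356 = (I*sqrt(1799288022))/5106 + 1/26356 = I*sqrt(1799288022)/5106 + 1/26356 = 1/26356 + I*sqrt(1799288022)/5106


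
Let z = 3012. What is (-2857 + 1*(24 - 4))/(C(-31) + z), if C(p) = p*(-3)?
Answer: -2837/3105 ≈ -0.91369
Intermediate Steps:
C(p) = -3*p
(-2857 + 1*(24 - 4))/(C(-31) + z) = (-2857 + 1*(24 - 4))/(-3*(-31) + 3012) = (-2857 + 1*20)/(93 + 3012) = (-2857 + 20)/3105 = -2837*1/3105 = -2837/3105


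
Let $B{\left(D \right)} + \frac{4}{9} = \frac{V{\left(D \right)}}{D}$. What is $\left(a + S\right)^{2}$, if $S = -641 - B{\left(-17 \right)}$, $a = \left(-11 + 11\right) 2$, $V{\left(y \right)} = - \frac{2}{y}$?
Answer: $\frac{2775779248489}{6765201} \approx 4.103 \cdot 10^{5}$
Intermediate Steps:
$a = 0$ ($a = 0 \cdot 2 = 0$)
$B{\left(D \right)} = - \frac{4}{9} - \frac{2}{D^{2}}$ ($B{\left(D \right)} = - \frac{4}{9} + \frac{\left(-2\right) \frac{1}{D}}{D} = - \frac{4}{9} - \frac{2}{D^{2}}$)
$S = - \frac{1666067}{2601}$ ($S = -641 - \left(- \frac{4}{9} - \frac{2}{289}\right) = -641 - - \frac{1174}{2601} = -641 + \frac{1174}{2601} = - \frac{1666067}{2601} \approx -640.55$)
$\left(a + S\right)^{2} = \left(0 - \frac{1666067}{2601}\right)^{2} = \left(- \frac{1666067}{2601}\right)^{2} = \frac{2775779248489}{6765201}$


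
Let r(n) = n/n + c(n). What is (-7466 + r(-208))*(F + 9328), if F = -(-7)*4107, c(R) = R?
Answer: -292164821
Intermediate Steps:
r(n) = 1 + n (r(n) = n/n + n = 1 + n)
F = 28749 (F = -1*(-28749) = 28749)
(-7466 + r(-208))*(F + 9328) = (-7466 + (1 - 208))*(28749 + 9328) = (-7466 - 207)*38077 = -7673*38077 = -292164821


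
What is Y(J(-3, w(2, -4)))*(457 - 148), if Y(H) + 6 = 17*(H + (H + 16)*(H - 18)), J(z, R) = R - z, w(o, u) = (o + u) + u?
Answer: -1451682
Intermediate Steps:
w(o, u) = o + 2*u
Y(H) = -6 + 17*H + 17*(-18 + H)*(16 + H) (Y(H) = -6 + 17*(H + (H + 16)*(H - 18)) = -6 + 17*(H + (16 + H)*(-18 + H)) = -6 + 17*(H + (-18 + H)*(16 + H)) = -6 + (17*H + 17*(-18 + H)*(16 + H)) = -6 + 17*H + 17*(-18 + H)*(16 + H))
Y(J(-3, w(2, -4)))*(457 - 148) = (-4902 - 17*((2 + 2*(-4)) - 1*(-3)) + 17*((2 + 2*(-4)) - 1*(-3))²)*(457 - 148) = (-4902 - 17*((2 - 8) + 3) + 17*((2 - 8) + 3)²)*309 = (-4902 - 17*(-6 + 3) + 17*(-6 + 3)²)*309 = (-4902 - 17*(-3) + 17*(-3)²)*309 = (-4902 + 51 + 17*9)*309 = (-4902 + 51 + 153)*309 = -4698*309 = -1451682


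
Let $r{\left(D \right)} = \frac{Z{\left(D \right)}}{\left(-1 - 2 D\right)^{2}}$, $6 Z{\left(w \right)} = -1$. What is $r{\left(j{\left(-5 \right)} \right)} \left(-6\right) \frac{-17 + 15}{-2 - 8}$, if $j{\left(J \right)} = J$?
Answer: $\frac{1}{405} \approx 0.0024691$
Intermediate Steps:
$Z{\left(w \right)} = - \frac{1}{6}$ ($Z{\left(w \right)} = \frac{1}{6} \left(-1\right) = - \frac{1}{6}$)
$r{\left(D \right)} = - \frac{1}{6 \left(-1 - 2 D\right)^{2}}$
$r{\left(j{\left(-5 \right)} \right)} \left(-6\right) \frac{-17 + 15}{-2 - 8} = - \frac{1}{6 \left(1 + 2 \left(-5\right)\right)^{2}} \left(-6\right) \frac{-17 + 15}{-2 - 8} = - \frac{1}{6 \left(1 - 10\right)^{2}} \left(-6\right) \left(- \frac{2}{-10}\right) = - \frac{1}{6 \cdot 81} \left(-6\right) \left(\left(-2\right) \left(- \frac{1}{10}\right)\right) = \left(- \frac{1}{6}\right) \frac{1}{81} \left(-6\right) \frac{1}{5} = \left(- \frac{1}{486}\right) \left(-6\right) \frac{1}{5} = \frac{1}{81} \cdot \frac{1}{5} = \frac{1}{405}$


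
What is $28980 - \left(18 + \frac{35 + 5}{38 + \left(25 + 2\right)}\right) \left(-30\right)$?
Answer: $\frac{384000}{13} \approx 29538.0$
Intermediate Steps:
$28980 - \left(18 + \frac{35 + 5}{38 + \left(25 + 2\right)}\right) \left(-30\right) = 28980 - \left(18 + \frac{40}{38 + 27}\right) \left(-30\right) = 28980 - \left(18 + \frac{40}{65}\right) \left(-30\right) = 28980 - \left(18 + 40 \cdot \frac{1}{65}\right) \left(-30\right) = 28980 - \left(18 + \frac{8}{13}\right) \left(-30\right) = 28980 - \frac{242}{13} \left(-30\right) = 28980 - - \frac{7260}{13} = 28980 + \frac{7260}{13} = \frac{384000}{13}$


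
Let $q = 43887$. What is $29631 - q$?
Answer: $-14256$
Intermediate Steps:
$29631 - q = 29631 - 43887 = -14256$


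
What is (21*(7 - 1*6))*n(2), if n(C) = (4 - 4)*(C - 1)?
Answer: 0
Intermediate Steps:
n(C) = 0 (n(C) = 0*(-1 + C) = 0)
(21*(7 - 1*6))*n(2) = (21*(7 - 1*6))*0 = (21*(7 - 6))*0 = (21*1)*0 = 21*0 = 0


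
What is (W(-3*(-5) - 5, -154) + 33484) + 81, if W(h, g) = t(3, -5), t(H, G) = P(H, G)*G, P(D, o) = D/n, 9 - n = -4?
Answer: 436330/13 ≈ 33564.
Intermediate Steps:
n = 13 (n = 9 - 1*(-4) = 9 + 4 = 13)
P(D, o) = D/13
t(H, G) = G*H/13 (t(H, G) = (H/13)*G = G*H/13)
W(h, g) = -15/13 (W(h, g) = (1/13)*(-5)*3 = -15/13)
(W(-3*(-5) - 5, -154) + 33484) + 81 = (-15/13 + 33484) + 81 = 435277/13 + 81 = 436330/13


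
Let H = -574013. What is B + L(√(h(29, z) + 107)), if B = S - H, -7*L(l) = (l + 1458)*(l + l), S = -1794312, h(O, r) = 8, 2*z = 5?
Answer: -8542323/7 - 2916*√115/7 ≈ -1.2248e+6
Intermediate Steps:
z = 5/2 (z = (½)*5 = 5/2 ≈ 2.5000)
L(l) = -2*l*(1458 + l)/7 (L(l) = -(l + 1458)*(l + l)/7 = -(1458 + l)*2*l/7 = -2*l*(1458 + l)/7)
B = -1220299 (B = -1794312 - 1*(-574013) = -1794312 + 574013 = -1220299)
B + L(√(h(29, z) + 107)) = -1220299 - 2*√(8 + 107)*(1458 + √(8 + 107))/7 = -1220299 - 2*√115*(1458 + √115)/7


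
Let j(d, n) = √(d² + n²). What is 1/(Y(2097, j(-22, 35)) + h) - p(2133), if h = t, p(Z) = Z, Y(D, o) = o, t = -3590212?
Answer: -27493564163090467/12889622203235 - √1709/12889622203235 ≈ -2133.0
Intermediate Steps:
h = -3590212
1/(Y(2097, j(-22, 35)) + h) - p(2133) = 1/(√((-22)² + 35²) - 3590212) - 1*2133 = 1/(√(484 + 1225) - 3590212) - 2133 = 1/(√1709 - 3590212) - 2133 = 1/(-3590212 + √1709) - 2133 = -2133 + 1/(-3590212 + √1709)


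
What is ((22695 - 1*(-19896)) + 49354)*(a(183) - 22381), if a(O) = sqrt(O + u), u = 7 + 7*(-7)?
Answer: -2057821045 + 91945*sqrt(141) ≈ -2.0567e+9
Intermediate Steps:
u = -42 (u = 7 - 49 = -42)
a(O) = sqrt(-42 + O) (a(O) = sqrt(O - 42) = sqrt(-42 + O))
((22695 - 1*(-19896)) + 49354)*(a(183) - 22381) = ((22695 - 1*(-19896)) + 49354)*(sqrt(-42 + 183) - 22381) = ((22695 + 19896) + 49354)*(sqrt(141) - 22381) = (42591 + 49354)*(-22381 + sqrt(141)) = 91945*(-22381 + sqrt(141)) = -2057821045 + 91945*sqrt(141)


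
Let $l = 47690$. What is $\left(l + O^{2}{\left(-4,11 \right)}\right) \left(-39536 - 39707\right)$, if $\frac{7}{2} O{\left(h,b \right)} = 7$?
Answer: $-3779415642$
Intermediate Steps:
$O{\left(h,b \right)} = 2$ ($O{\left(h,b \right)} = \frac{2}{7} \cdot 7 = 2$)
$\left(l + O^{2}{\left(-4,11 \right)}\right) \left(-39536 - 39707\right) = \left(47690 + 2^{2}\right) \left(-39536 - 39707\right) = \left(47690 + 4\right) \left(-79243\right) = 47694 \left(-79243\right) = -3779415642$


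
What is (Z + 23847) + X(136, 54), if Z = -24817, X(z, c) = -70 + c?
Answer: -986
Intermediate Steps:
(Z + 23847) + X(136, 54) = (-24817 + 23847) + (-70 + 54) = -970 - 16 = -986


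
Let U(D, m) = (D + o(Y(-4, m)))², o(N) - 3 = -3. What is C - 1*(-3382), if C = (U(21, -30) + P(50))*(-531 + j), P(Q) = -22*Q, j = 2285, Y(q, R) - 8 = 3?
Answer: -1152504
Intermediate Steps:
Y(q, R) = 11 (Y(q, R) = 8 + 3 = 11)
o(N) = 0 (o(N) = 3 - 3 = 0)
U(D, m) = D² (U(D, m) = (D + 0)² = D²)
C = -1155886 (C = (21² - 22*50)*(-531 + 2285) = (441 - 1100)*1754 = -659*1754 = -1155886)
C - 1*(-3382) = -1155886 - 1*(-3382) = -1155886 + 3382 = -1152504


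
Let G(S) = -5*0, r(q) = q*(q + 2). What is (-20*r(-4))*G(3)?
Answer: 0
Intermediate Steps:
r(q) = q*(2 + q)
G(S) = 0
(-20*r(-4))*G(3) = -(-80)*(2 - 4)*0 = -(-80)*(-2)*0 = -20*8*0 = -160*0 = 0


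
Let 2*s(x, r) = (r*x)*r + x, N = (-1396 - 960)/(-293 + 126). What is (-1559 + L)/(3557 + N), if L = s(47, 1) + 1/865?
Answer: -218415793/515864375 ≈ -0.42340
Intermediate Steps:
N = 2356/167 (N = -2356/(-167) = -2356*(-1/167) = 2356/167 ≈ 14.108)
s(x, r) = x/2 + x*r²/2 (s(x, r) = ((r*x)*r + x)/2 = (x*r² + x)/2 = (x + x*r²)/2 = x/2 + x*r²/2)
L = 40656/865 (L = (½)*47*(1 + 1²) + 1/865 = (½)*47*(1 + 1) + 1/865 = (½)*47*2 + 1/865 = 47 + 1/865 = 40656/865 ≈ 47.001)
(-1559 + L)/(3557 + N) = (-1559 + 40656/865)/(3557 + 2356/167) = -1307879/(865*596375/167) = -1307879/865*167/596375 = -218415793/515864375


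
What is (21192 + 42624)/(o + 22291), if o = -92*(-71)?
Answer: 63816/28823 ≈ 2.2141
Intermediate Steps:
o = 6532
(21192 + 42624)/(o + 22291) = (21192 + 42624)/(6532 + 22291) = 63816/28823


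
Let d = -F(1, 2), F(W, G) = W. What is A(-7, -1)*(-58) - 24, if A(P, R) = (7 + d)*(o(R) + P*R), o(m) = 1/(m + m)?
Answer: -2286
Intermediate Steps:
o(m) = 1/(2*m)
d = -1 (d = -1*1 = -1)
A(P, R) = 3/R + 6*P*R (A(P, R) = (7 - 1)*(1/(2*R) + P*R) = 6*(1/(2*R) + P*R) = 3/R + 6*P*R)
A(-7, -1)*(-58) - 24 = (3/(-1) + 6*(-7)*(-1))*(-58) - 24 = (3*(-1) + 42)*(-58) - 24 = (-3 + 42)*(-58) - 24 = 39*(-58) - 24 = -2262 - 24 = -2286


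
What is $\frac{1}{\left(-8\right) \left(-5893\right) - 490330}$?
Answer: $- \frac{1}{443186} \approx -2.2564 \cdot 10^{-6}$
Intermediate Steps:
$\frac{1}{\left(-8\right) \left(-5893\right) - 490330} = \frac{1}{47144 - 490330} = \frac{1}{-443186} = - \frac{1}{443186}$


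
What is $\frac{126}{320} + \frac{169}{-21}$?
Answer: $- \frac{25717}{3360} \approx -7.6539$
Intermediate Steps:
$\frac{126}{320} + \frac{169}{-21} = 126 \cdot \frac{1}{320} + 169 \left(- \frac{1}{21}\right) = \frac{63}{160} - \frac{169}{21} = - \frac{25717}{3360}$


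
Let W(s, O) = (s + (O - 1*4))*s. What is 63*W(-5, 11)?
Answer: -630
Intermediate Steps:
W(s, O) = s*(-4 + O + s) (W(s, O) = (s + (O - 4))*s = (s + (-4 + O))*s = (-4 + O + s)*s = s*(-4 + O + s))
63*W(-5, 11) = 63*(-5*(-4 + 11 - 5)) = 63*(-5*2) = 63*(-10) = -630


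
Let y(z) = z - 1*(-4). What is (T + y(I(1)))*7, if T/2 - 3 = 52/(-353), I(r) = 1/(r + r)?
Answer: 50435/706 ≈ 71.438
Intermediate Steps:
I(r) = 1/(2*r)
y(z) = 4 + z (y(z) = z + 4 = 4 + z)
T = 2014/353 (T = 6 + 2*(52/(-353)) = 6 + 2*(52*(-1/353)) = 6 + 2*(-52/353) = 6 - 104/353 = 2014/353 ≈ 5.7054)
(T + y(I(1)))*7 = (2014/353 + (4 + (½)/1))*7 = (2014/353 + (4 + (½)*1))*7 = (2014/353 + (4 + ½))*7 = (2014/353 + 9/2)*7 = (7205/706)*7 = 50435/706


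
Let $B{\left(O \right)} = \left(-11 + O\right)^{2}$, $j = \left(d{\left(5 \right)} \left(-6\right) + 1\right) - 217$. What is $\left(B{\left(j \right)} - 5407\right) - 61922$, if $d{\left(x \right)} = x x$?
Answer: $74800$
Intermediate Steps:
$d{\left(x \right)} = x^{2}$
$j = -366$ ($j = \left(5^{2} \left(-6\right) + 1\right) - 217 = \left(25 \left(-6\right) + 1\right) - 217 = \left(-150 + 1\right) - 217 = -149 - 217 = -366$)
$\left(B{\left(j \right)} - 5407\right) - 61922 = \left(\left(-11 - 366\right)^{2} - 5407\right) - 61922 = \left(\left(-377\right)^{2} - 5407\right) - 61922 = \left(142129 - 5407\right) - 61922 = 136722 - 61922 = 74800$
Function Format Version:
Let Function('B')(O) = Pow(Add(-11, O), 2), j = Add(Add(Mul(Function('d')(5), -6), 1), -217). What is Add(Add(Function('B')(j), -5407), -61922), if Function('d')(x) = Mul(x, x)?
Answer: 74800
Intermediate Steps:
Function('d')(x) = Pow(x, 2)
j = -366 (j = Add(Add(Mul(Pow(5, 2), -6), 1), -217) = Add(Add(Mul(25, -6), 1), -217) = Add(Add(-150, 1), -217) = Add(-149, -217) = -366)
Add(Add(Function('B')(j), -5407), -61922) = Add(Add(Pow(Add(-11, -366), 2), -5407), -61922) = Add(Add(Pow(-377, 2), -5407), -61922) = Add(Add(142129, -5407), -61922) = Add(136722, -61922) = 74800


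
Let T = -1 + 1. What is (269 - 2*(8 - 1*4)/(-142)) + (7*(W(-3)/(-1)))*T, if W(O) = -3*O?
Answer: 19103/71 ≈ 269.06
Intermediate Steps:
T = 0
(269 - 2*(8 - 1*4)/(-142)) + (7*(W(-3)/(-1)))*T = (269 - 2*(8 - 1*4)/(-142)) + (7*(-3*(-3)/(-1)))*0 = (269 - 2*(8 - 4)*(-1/142)) + (7*(9*(-1)))*0 = (269 - 2*4*(-1/142)) + (7*(-9))*0 = (269 - 8*(-1/142)) - 63*0 = (269 + 4/71) + 0 = 19103/71 + 0 = 19103/71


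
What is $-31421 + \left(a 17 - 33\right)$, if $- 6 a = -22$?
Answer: $- \frac{94175}{3} \approx -31392.0$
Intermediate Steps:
$a = \frac{11}{3}$ ($a = \left(- \frac{1}{6}\right) \left(-22\right) = \frac{11}{3} \approx 3.6667$)
$-31421 + \left(a 17 - 33\right) = -31421 + \left(\frac{11}{3} \cdot 17 - 33\right) = -31421 + \left(\frac{187}{3} - 33\right) = -31421 + \frac{88}{3} = - \frac{94175}{3}$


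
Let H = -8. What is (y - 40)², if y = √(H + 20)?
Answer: 1612 - 160*√3 ≈ 1334.9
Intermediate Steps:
y = 2*√3 (y = √(-8 + 20) = √12 = 2*√3 ≈ 3.4641)
(y - 40)² = (2*√3 - 40)² = (-40 + 2*√3)²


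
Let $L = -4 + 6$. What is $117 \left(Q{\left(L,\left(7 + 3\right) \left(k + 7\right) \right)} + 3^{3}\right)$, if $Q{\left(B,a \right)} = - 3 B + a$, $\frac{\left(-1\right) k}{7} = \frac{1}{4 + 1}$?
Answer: $9009$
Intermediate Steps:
$k = - \frac{7}{5}$ ($k = - \frac{7}{4 + 1} = - \frac{7}{5} \approx -1.4$)
$L = 2$
$Q{\left(B,a \right)} = a - 3 B$
$117 \left(Q{\left(L,\left(7 + 3\right) \left(k + 7\right) \right)} + 3^{3}\right) = 117 \left(\left(\left(7 + 3\right) \left(- \frac{7}{5} + 7\right) - 6\right) + 3^{3}\right) = 117 \left(\left(10 \cdot \frac{28}{5} - 6\right) + 27\right) = 117 \left(\left(56 - 6\right) + 27\right) = 117 \left(50 + 27\right) = 117 \cdot 77 = 9009$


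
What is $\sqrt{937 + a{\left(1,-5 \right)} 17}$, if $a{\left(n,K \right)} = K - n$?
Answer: $\sqrt{835} \approx 28.896$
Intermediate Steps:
$\sqrt{937 + a{\left(1,-5 \right)} 17} = \sqrt{937 + \left(-5 - 1\right) 17} = \sqrt{937 - 102} = \sqrt{835}$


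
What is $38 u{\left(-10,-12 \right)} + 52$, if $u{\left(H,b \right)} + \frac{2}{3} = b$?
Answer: $- \frac{1288}{3} \approx -429.33$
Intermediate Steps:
$u{\left(H,b \right)} = - \frac{2}{3} + b$
$38 u{\left(-10,-12 \right)} + 52 = 38 \left(- \frac{2}{3} - 12\right) + 52 = 38 \left(- \frac{38}{3}\right) + 52 = - \frac{1444}{3} + 52 = - \frac{1288}{3}$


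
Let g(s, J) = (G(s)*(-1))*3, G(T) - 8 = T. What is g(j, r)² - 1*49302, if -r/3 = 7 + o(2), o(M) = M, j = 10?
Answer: -46386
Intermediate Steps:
r = -27 (r = -3*(7 + 2) = -3*9 = -27)
G(T) = 8 + T
g(s, J) = -24 - 3*s (g(s, J) = ((8 + s)*(-1))*3 = (-8 - s)*3 = -24 - 3*s)
g(j, r)² - 1*49302 = (-24 - 3*10)² - 1*49302 = (-24 - 30)² - 49302 = (-54)² - 49302 = 2916 - 49302 = -46386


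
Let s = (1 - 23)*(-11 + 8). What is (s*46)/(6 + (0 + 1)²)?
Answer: 3036/7 ≈ 433.71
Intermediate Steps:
s = 66 (s = -22*(-3) = 66)
(s*46)/(6 + (0 + 1)²) = (66*46)/(6 + (0 + 1)²) = 3036/(6 + 1²) = 3036/(6 + 1) = 3036/7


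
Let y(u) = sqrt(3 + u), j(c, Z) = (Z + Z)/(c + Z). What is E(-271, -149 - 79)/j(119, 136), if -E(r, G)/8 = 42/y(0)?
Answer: -105*sqrt(3) ≈ -181.87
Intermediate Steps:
j(c, Z) = 2*Z/(Z + c) (j(c, Z) = (2*Z)/(Z + c) = 2*Z/(Z + c))
E(r, G) = -112*sqrt(3) (E(r, G) = -336/(sqrt(3 + 0)) = -336/(sqrt(3)) = -336*sqrt(3)/3 = -112*sqrt(3))
E(-271, -149 - 79)/j(119, 136) = (-112*sqrt(3))/((2*136/(136 + 119))) = (-112*sqrt(3))/((2*136/255)) = (-112*sqrt(3))/((2*136*(1/255))) = (-112*sqrt(3))/(16/15) = -112*sqrt(3)*(15/16) = -105*sqrt(3)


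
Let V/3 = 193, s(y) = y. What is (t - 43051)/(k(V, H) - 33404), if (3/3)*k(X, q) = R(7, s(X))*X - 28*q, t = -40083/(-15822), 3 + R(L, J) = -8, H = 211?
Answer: 227037613/240921594 ≈ 0.94237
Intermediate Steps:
R(L, J) = -11 (R(L, J) = -3 - 8 = -11)
t = 13361/5274 (t = -40083*(-1/15822) = 13361/5274 ≈ 2.5334)
V = 579 (V = 3*193 = 579)
k(X, q) = -28*q - 11*X (k(X, q) = -11*X - 28*q = -28*q - 11*X)
(t - 43051)/(k(V, H) - 33404) = (13361/5274 - 43051)/((-28*211 - 11*579) - 33404) = -227037613/(5274*((-5908 - 6369) - 33404)) = -227037613/(5274*(-12277 - 33404)) = -227037613/5274/(-45681) = -227037613/5274*(-1/45681) = 227037613/240921594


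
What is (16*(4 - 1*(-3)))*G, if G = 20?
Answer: 2240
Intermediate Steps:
(16*(4 - 1*(-3)))*G = (16*(4 - 1*(-3)))*20 = (16*(4 + 3))*20 = (16*7)*20 = 112*20 = 2240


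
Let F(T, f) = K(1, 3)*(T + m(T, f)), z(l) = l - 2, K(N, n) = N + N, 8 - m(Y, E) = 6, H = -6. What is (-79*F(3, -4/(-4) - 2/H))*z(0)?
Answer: 1580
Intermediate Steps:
m(Y, E) = 2 (m(Y, E) = 8 - 1*6 = 8 - 6 = 2)
K(N, n) = 2*N
z(l) = -2 + l
F(T, f) = 4 + 2*T (F(T, f) = (2*1)*(T + 2) = 2*(2 + T) = 4 + 2*T)
(-79*F(3, -4/(-4) - 2/H))*z(0) = (-79*(4 + 2*3))*(-2 + 0) = -79*(4 + 6)*(-2) = -79*10*(-2) = -790*(-2) = 1580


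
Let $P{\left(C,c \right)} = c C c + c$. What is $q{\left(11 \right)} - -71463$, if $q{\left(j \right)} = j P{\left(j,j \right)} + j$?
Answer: $86236$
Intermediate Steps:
$P{\left(C,c \right)} = c + C c^{2}$ ($P{\left(C,c \right)} = C c c + c = C c^{2} + c = c + C c^{2}$)
$q{\left(j \right)} = j + j^{2} \left(1 + j^{2}\right)$ ($q{\left(j \right)} = j j \left(1 + j j\right) + j = j j \left(1 + j^{2}\right) + j = j^{2} \left(1 + j^{2}\right) + j = j + j^{2} \left(1 + j^{2}\right)$)
$q{\left(11 \right)} - -71463 = 11 \left(1 + 11 + 11^{3}\right) - -71463 = 11 \left(1 + 11 + 1331\right) + 71463 = 11 \cdot 1343 + 71463 = 14773 + 71463 = 86236$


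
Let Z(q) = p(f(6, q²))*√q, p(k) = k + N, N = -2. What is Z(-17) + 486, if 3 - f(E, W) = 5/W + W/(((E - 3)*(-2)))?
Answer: 486 + 85225*I*√17/1734 ≈ 486.0 + 202.65*I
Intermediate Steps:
f(E, W) = 3 - 5/W - W/(6 - 2*E) (f(E, W) = 3 - (5/W + W/(((E - 3)*(-2)))) = 3 - (5/W + W/(((-3 + E)*(-2)))) = 3 - (5/W + W/(6 - 2*E)) = 3 + (-5/W - W/(6 - 2*E)) = 3 - 5/W - W/(6 - 2*E))
p(k) = -2 + k (p(k) = k - 2 = -2 + k)
Z(q) = √q*(-2 + (-30 + q⁴ + 18*q²)/(6*q²)) (Z(q) = (-2 + (30 + (q²)² - 18*q² - 10*6 + 6*6*q²)/(2*(q²)*(-3 + 6)))*√q = (-2 + (½)*(30 + q⁴ - 18*q² - 60 + 36*q²)/(q²*3))*√q = (-2 + (½)*(⅓)*(-30 + q⁴ + 18*q²)/q²)*√q = (-2 + (-30 + q⁴ + 18*q²)/(6*q²))*√q = √q*(-2 + (-30 + q⁴ + 18*q²)/(6*q²)))
Z(-17) + 486 = (-5 + (-17)² + (⅙)*(-17)⁴)/(-17)^(3/2) + 486 = (I*√17/289)*(-5 + 289 + (⅙)*83521) + 486 = (I*√17/289)*(-5 + 289 + 83521/6) + 486 = (I*√17/289)*(85225/6) + 486 = 85225*I*√17/1734 + 486 = 486 + 85225*I*√17/1734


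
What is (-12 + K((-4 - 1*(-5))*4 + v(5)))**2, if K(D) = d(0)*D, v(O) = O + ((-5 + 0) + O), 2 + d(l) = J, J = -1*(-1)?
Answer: 441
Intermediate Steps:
J = 1
d(l) = -1 (d(l) = -2 + 1 = -1)
v(O) = -5 + 2*O (v(O) = O + (-5 + O) = -5 + 2*O)
K(D) = -D
(-12 + K((-4 - 1*(-5))*4 + v(5)))**2 = (-12 - ((-4 - 1*(-5))*4 + (-5 + 2*5)))**2 = (-12 - ((-4 + 5)*4 + (-5 + 10)))**2 = (-12 - (1*4 + 5))**2 = (-12 - (4 + 5))**2 = (-12 - 1*9)**2 = (-12 - 9)**2 = (-21)**2 = 441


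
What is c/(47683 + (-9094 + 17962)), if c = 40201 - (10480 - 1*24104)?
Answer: 53825/56551 ≈ 0.95180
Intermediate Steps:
c = 53825 (c = 40201 - (10480 - 24104) = 40201 - 1*(-13624) = 40201 + 13624 = 53825)
c/(47683 + (-9094 + 17962)) = 53825/(47683 + (-9094 + 17962)) = 53825/(47683 + 8868) = 53825/56551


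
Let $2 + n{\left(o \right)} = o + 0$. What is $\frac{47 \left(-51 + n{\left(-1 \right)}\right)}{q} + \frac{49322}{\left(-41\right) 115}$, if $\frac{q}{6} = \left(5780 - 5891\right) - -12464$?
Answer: $- \frac{611269111}{58244395} \approx -10.495$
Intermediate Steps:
$n{\left(o \right)} = -2 + o$ ($n{\left(o \right)} = -2 + \left(o + 0\right) = -2 + o$)
$q = 74118$ ($q = 6 \left(\left(5780 - 5891\right) - -12464\right) = 6 \left(\left(5780 - 5891\right) + 12464\right) = 6 \left(-111 + 12464\right) = 6 \cdot 12353 = 74118$)
$\frac{47 \left(-51 + n{\left(-1 \right)}\right)}{q} + \frac{49322}{\left(-41\right) 115} = \frac{47 \left(-51 - 3\right)}{74118} + \frac{49322}{\left(-41\right) 115} = 47 \left(-51 - 3\right) \frac{1}{74118} + \frac{49322}{-4715} = 47 \left(-54\right) \frac{1}{74118} + 49322 \left(- \frac{1}{4715}\right) = \left(-2538\right) \frac{1}{74118} - \frac{49322}{4715} = - \frac{423}{12353} - \frac{49322}{4715} = - \frac{611269111}{58244395}$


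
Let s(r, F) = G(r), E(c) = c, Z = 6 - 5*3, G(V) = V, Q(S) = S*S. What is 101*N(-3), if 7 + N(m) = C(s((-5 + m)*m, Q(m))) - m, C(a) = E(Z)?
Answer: -1313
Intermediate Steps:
Q(S) = S²
Z = -9 (Z = 6 - 1*15 = 6 - 15 = -9)
s(r, F) = r
C(a) = -9
N(m) = -16 - m (N(m) = -7 + (-9 - m) = -16 - m)
101*N(-3) = 101*(-16 - 1*(-3)) = 101*(-16 + 3) = 101*(-13) = -1313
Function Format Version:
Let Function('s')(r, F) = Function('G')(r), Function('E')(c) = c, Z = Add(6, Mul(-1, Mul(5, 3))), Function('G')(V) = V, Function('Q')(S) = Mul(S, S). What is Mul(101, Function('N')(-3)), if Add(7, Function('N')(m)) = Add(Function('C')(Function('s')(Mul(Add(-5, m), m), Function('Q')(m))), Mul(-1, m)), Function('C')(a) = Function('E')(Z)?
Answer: -1313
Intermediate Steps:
Function('Q')(S) = Pow(S, 2)
Z = -9 (Z = Add(6, Mul(-1, 15)) = Add(6, -15) = -9)
Function('s')(r, F) = r
Function('C')(a) = -9
Function('N')(m) = Add(-16, Mul(-1, m)) (Function('N')(m) = Add(-7, Add(-9, Mul(-1, m))) = Add(-16, Mul(-1, m)))
Mul(101, Function('N')(-3)) = Mul(101, Add(-16, Mul(-1, -3))) = Mul(101, Add(-16, 3)) = Mul(101, -13) = -1313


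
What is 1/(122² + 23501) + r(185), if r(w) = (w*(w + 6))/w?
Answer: 7331536/38385 ≈ 191.00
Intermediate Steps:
r(w) = 6 + w (r(w) = (w*(6 + w))/w = 6 + w)
1/(122² + 23501) + r(185) = 1/(122² + 23501) + (6 + 185) = 1/(14884 + 23501) + 191 = 1/38385 + 191 = 7331536/38385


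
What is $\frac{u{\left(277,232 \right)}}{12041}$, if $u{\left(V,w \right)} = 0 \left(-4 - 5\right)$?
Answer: $0$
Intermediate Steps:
$u{\left(V,w \right)} = 0$ ($u{\left(V,w \right)} = 0 \left(-9\right) = 0$)
$\frac{u{\left(277,232 \right)}}{12041} = \frac{0}{12041} = 0 \cdot \frac{1}{12041} = 0$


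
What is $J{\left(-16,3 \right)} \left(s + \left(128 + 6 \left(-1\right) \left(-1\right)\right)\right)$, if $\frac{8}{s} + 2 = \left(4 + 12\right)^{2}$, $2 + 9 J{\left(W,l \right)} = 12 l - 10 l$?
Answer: $\frac{22696}{381} \approx 59.57$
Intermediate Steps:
$J{\left(W,l \right)} = - \frac{2}{9} + \frac{2 l}{9}$ ($J{\left(W,l \right)} = - \frac{2}{9} + \frac{12 l - 10 l}{9} = - \frac{2}{9} + \frac{2 l}{9}$)
$s = \frac{4}{127}$ ($s = \frac{8}{-2 + \left(4 + 12\right)^{2}} = \frac{8}{-2 + 16^{2}} = \frac{8}{-2 + 256} = \frac{8}{254} = 8 \cdot \frac{1}{254} = \frac{4}{127} \approx 0.031496$)
$J{\left(-16,3 \right)} \left(s + \left(128 + 6 \left(-1\right) \left(-1\right)\right)\right) = \left(- \frac{2}{9} + \frac{2}{9} \cdot 3\right) \left(\frac{4}{127} + \left(128 + 6 \left(-1\right) \left(-1\right)\right)\right) = \left(- \frac{2}{9} + \frac{2}{3}\right) \left(\frac{4}{127} + \left(128 - -6\right)\right) = \frac{4 \left(\frac{4}{127} + \left(128 + 6\right)\right)}{9} = \frac{4 \left(\frac{4}{127} + 134\right)}{9} = \frac{4}{9} \cdot \frac{17022}{127} = \frac{22696}{381}$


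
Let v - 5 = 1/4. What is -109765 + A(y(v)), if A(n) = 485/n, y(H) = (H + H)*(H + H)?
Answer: -48404425/441 ≈ -1.0976e+5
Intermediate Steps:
v = 21/4 (v = 5 + 1/4 = 5 + ¼ = 21/4 ≈ 5.2500)
y(H) = 4*H² (y(H) = (2*H)*(2*H) = 4*H²)
-109765 + A(y(v)) = -109765 + 485/((4*(21/4)²)) = -109765 + 485/((4*(441/16))) = -109765 + 485/(441/4) = -109765 + 485*(4/441) = -109765 + 1940/441 = -48404425/441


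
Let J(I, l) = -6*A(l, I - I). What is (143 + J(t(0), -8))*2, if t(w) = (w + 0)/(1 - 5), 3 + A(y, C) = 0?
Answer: 322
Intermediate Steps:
A(y, C) = -3 (A(y, C) = -3 + 0 = -3)
t(w) = -w/4 (t(w) = w/(-4) = w*(-¼) = -w/4)
J(I, l) = 18 (J(I, l) = -6*(-3) = 18)
(143 + J(t(0), -8))*2 = (143 + 18)*2 = 161*2 = 322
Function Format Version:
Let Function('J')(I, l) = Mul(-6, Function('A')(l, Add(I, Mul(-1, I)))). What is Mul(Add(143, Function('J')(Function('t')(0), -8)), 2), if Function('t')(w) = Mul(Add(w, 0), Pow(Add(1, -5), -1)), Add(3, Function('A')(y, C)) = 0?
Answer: 322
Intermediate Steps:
Function('A')(y, C) = -3 (Function('A')(y, C) = Add(-3, 0) = -3)
Function('t')(w) = Mul(Rational(-1, 4), w) (Function('t')(w) = Mul(w, Pow(-4, -1)) = Mul(w, Rational(-1, 4)) = Mul(Rational(-1, 4), w))
Function('J')(I, l) = 18 (Function('J')(I, l) = Mul(-6, -3) = 18)
Mul(Add(143, Function('J')(Function('t')(0), -8)), 2) = Mul(Add(143, 18), 2) = Mul(161, 2) = 322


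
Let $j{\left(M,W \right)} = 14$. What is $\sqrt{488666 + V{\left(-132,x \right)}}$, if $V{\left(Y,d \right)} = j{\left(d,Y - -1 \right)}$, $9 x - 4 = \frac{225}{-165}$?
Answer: $2 \sqrt{122170} \approx 699.06$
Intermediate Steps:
$x = \frac{29}{99}$ ($x = \frac{4}{9} + \frac{225 \frac{1}{-165}}{9} = \frac{4}{9} + \frac{225 \left(- \frac{1}{165}\right)}{9} = \frac{4}{9} + \frac{1}{9} \left(- \frac{15}{11}\right) = \frac{4}{9} - \frac{5}{33} = \frac{29}{99} \approx 0.29293$)
$V{\left(Y,d \right)} = 14$
$\sqrt{488666 + V{\left(-132,x \right)}} = \sqrt{488666 + 14} = \sqrt{488680} = 2 \sqrt{122170}$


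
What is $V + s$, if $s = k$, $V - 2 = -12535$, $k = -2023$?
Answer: $-14556$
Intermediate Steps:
$V = -12533$ ($V = 2 - 12535 = -12533$)
$s = -2023$
$V + s = -12533 - 2023 = -14556$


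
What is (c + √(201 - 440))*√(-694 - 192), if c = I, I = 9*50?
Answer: -√211754 + 450*I*√886 ≈ -460.17 + 13395.0*I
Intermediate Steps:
I = 450
c = 450
(c + √(201 - 440))*√(-694 - 192) = (450 + √(201 - 440))*√(-694 - 192) = (450 + √(-239))*√(-886) = (450 + I*√239)*(I*√886) = I*√886*(450 + I*√239)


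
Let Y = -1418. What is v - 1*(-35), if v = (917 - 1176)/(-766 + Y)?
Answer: 10957/312 ≈ 35.119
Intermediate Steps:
v = 37/312 (v = (917 - 1176)/(-766 - 1418) = -259/(-2184) = -259*(-1/2184) = 37/312 ≈ 0.11859)
v - 1*(-35) = 37/312 - 1*(-35) = 37/312 + 35 = 10957/312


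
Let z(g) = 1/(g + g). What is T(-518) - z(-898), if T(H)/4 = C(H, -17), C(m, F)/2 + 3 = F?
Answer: -287359/1796 ≈ -160.00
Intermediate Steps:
C(m, F) = -6 + 2*F
T(H) = -160 (T(H) = 4*(-6 + 2*(-17)) = 4*(-6 - 34) = 4*(-40) = -160)
z(g) = 1/(2*g)
T(-518) - z(-898) = -160 - 1/(2*(-898)) = -160 - (-1)/(2*898) = -160 - 1*(-1/1796) = -160 + 1/1796 = -287359/1796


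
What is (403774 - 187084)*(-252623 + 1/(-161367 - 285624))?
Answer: -8156226580068620/148997 ≈ -5.4741e+10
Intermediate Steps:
(403774 - 187084)*(-252623 + 1/(-161367 - 285624)) = 216690*(-252623 + 1/(-446991)) = 216690*(-252623 - 1/446991) = 216690*(-112920207394/446991) = -8156226580068620/148997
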